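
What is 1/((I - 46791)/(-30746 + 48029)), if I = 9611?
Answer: -17283/37180 ≈ -0.46485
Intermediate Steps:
1/((I - 46791)/(-30746 + 48029)) = 1/((9611 - 46791)/(-30746 + 48029)) = 1/(-37180/17283) = -17283/37180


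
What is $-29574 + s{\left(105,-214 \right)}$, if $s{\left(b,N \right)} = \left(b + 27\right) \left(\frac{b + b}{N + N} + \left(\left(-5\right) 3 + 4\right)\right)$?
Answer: $- \frac{3326712}{107} \approx -31091.0$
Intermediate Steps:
$s{\left(b,N \right)} = \left(-11 + \frac{b}{N}\right) \left(27 + b\right)$ ($s{\left(b,N \right)} = \left(27 + b\right) \left(\frac{2 b}{2 N} + \left(-15 + 4\right)\right) = \left(27 + b\right) \left(2 b \frac{1}{2 N} - 11\right) = \left(27 + b\right) \left(\frac{b}{N} - 11\right) = \left(27 + b\right) \left(-11 + \frac{b}{N}\right) = \left(-11 + \frac{b}{N}\right) \left(27 + b\right)$)
$-29574 + s{\left(105,-214 \right)} = -29574 + \frac{105^{2} + 27 \cdot 105 - - 2354 \left(27 + 105\right)}{-214} = -29574 - \frac{11025 + 2835 - \left(-2354\right) 132}{214} = -29574 - \frac{11025 + 2835 + 310728}{214} = -29574 - \frac{162294}{107} = - \frac{3326712}{107}$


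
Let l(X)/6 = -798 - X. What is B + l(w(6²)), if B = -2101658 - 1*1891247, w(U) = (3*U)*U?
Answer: -4021021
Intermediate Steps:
w(U) = 3*U²
B = -3992905 (B = -2101658 - 1891247 = -3992905)
l(X) = -4788 - 6*X (l(X) = 6*(-798 - X) = -4788 - 6*X)
B + l(w(6²)) = -3992905 + (-4788 - 18*(6²)²) = -3992905 + (-4788 - 18*36²) = -3992905 + (-4788 - 18*1296) = -3992905 + (-4788 - 6*3888) = -3992905 + (-4788 - 23328) = -3992905 - 28116 = -4021021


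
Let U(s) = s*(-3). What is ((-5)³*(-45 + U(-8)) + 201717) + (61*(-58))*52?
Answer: 20366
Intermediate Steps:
U(s) = -3*s
((-5)³*(-45 + U(-8)) + 201717) + (61*(-58))*52 = ((-5)³*(-45 - 3*(-8)) + 201717) + (61*(-58))*52 = (-125*(-45 + 24) + 201717) - 3538*52 = (-125*(-21) + 201717) - 183976 = (2625 + 201717) - 183976 = 204342 - 183976 = 20366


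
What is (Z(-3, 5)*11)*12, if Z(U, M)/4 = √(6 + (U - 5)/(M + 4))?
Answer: 176*√46 ≈ 1193.7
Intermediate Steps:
Z(U, M) = 4*√(6 + (-5 + U)/(4 + M)) (Z(U, M) = 4*√(6 + (U - 5)/(M + 4)) = 4*√(6 + (-5 + U)/(4 + M)))
(Z(-3, 5)*11)*12 = ((4*√((19 - 3 + 6*5)/(4 + 5)))*11)*12 = ((4*√((19 - 3 + 30)/9))*11)*12 = ((4*√((⅑)*46))*11)*12 = ((4*√(46/9))*11)*12 = ((4*(√46/3))*11)*12 = ((4*√46/3)*11)*12 = (44*√46/3)*12 = 176*√46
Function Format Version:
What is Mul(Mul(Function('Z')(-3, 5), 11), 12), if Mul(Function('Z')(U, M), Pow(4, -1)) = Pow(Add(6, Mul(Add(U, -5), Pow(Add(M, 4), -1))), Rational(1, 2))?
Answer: Mul(176, Pow(46, Rational(1, 2))) ≈ 1193.7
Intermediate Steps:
Function('Z')(U, M) = Mul(4, Pow(Add(6, Mul(Pow(Add(4, M), -1), Add(-5, U))), Rational(1, 2))) (Function('Z')(U, M) = Mul(4, Pow(Add(6, Mul(Add(U, -5), Pow(Add(M, 4), -1))), Rational(1, 2))) = Mul(4, Pow(Add(6, Mul(Add(-5, U), Pow(Add(4, M), -1))), Rational(1, 2))) = Mul(4, Pow(Add(6, Mul(Pow(Add(4, M), -1), Add(-5, U))), Rational(1, 2))))
Mul(Mul(Function('Z')(-3, 5), 11), 12) = Mul(Mul(Mul(4, Pow(Mul(Pow(Add(4, 5), -1), Add(19, -3, Mul(6, 5))), Rational(1, 2))), 11), 12) = Mul(Mul(Mul(4, Pow(Mul(Pow(9, -1), Add(19, -3, 30)), Rational(1, 2))), 11), 12) = Mul(Mul(Mul(4, Pow(Mul(Rational(1, 9), 46), Rational(1, 2))), 11), 12) = Mul(Mul(Mul(4, Pow(Rational(46, 9), Rational(1, 2))), 11), 12) = Mul(Mul(Mul(4, Mul(Rational(1, 3), Pow(46, Rational(1, 2)))), 11), 12) = Mul(Mul(Mul(Rational(4, 3), Pow(46, Rational(1, 2))), 11), 12) = Mul(Mul(Rational(44, 3), Pow(46, Rational(1, 2))), 12) = Mul(176, Pow(46, Rational(1, 2)))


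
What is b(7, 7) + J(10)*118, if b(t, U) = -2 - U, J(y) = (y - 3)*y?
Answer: 8251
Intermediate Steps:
J(y) = y*(-3 + y) (J(y) = (-3 + y)*y = y*(-3 + y))
b(7, 7) + J(10)*118 = (-2 - 1*7) + (10*(-3 + 10))*118 = (-2 - 7) + (10*7)*118 = -9 + 70*118 = -9 + 8260 = 8251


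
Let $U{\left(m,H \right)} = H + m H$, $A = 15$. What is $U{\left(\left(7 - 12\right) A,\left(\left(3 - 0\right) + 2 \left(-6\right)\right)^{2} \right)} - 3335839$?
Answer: $-3341833$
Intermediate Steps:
$U{\left(m,H \right)} = H + H m$
$U{\left(\left(7 - 12\right) A,\left(\left(3 - 0\right) + 2 \left(-6\right)\right)^{2} \right)} - 3335839 = \left(\left(3 - 0\right) + 2 \left(-6\right)\right)^{2} \left(1 + \left(7 - 12\right) 15\right) - 3335839 = \left(\left(3 + 0\right) - 12\right)^{2} \left(1 - 75\right) - 3335839 = \left(3 - 12\right)^{2} \left(1 - 75\right) - 3335839 = \left(-9\right)^{2} \left(-74\right) - 3335839 = 81 \left(-74\right) - 3335839 = -5994 - 3335839 = -3341833$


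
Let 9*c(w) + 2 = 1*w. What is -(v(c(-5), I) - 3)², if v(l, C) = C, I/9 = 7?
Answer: -3600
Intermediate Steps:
I = 63 (I = 9*7 = 63)
c(w) = -2/9 + w/9 (c(w) = -2/9 + (1*w)/9 = -2/9 + w/9)
-(v(c(-5), I) - 3)² = -(63 - 3)² = -1*60² = -1*3600 = -3600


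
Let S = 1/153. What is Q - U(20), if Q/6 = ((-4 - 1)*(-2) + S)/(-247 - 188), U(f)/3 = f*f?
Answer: -26625062/22185 ≈ -1200.1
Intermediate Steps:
U(f) = 3*f² (U(f) = 3*(f*f) = 3*f²)
S = 1/153 ≈ 0.0065359
Q = -3062/22185 (Q = 6*(((-4 - 1)*(-2) + 1/153)/(-247 - 188)) = 6*((-5*(-2) + 1/153)/(-435)) = 6*((10 + 1/153)*(-1/435)) = 6*((1531/153)*(-1/435)) = 6*(-1531/66555) = -3062/22185 ≈ -0.13802)
Q - U(20) = -3062/22185 - 3*20² = -3062/22185 - 3*400 = -3062/22185 - 1*1200 = -3062/22185 - 1200 = -26625062/22185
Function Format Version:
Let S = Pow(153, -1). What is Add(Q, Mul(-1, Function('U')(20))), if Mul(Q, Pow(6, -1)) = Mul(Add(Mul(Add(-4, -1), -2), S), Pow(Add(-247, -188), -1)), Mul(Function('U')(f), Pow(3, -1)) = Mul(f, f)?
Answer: Rational(-26625062, 22185) ≈ -1200.1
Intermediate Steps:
Function('U')(f) = Mul(3, Pow(f, 2)) (Function('U')(f) = Mul(3, Mul(f, f)) = Mul(3, Pow(f, 2)))
S = Rational(1, 153) ≈ 0.0065359
Q = Rational(-3062, 22185) (Q = Mul(6, Mul(Add(Mul(Add(-4, -1), -2), Rational(1, 153)), Pow(Add(-247, -188), -1))) = Mul(6, Mul(Add(Mul(-5, -2), Rational(1, 153)), Pow(-435, -1))) = Mul(6, Mul(Add(10, Rational(1, 153)), Rational(-1, 435))) = Mul(6, Mul(Rational(1531, 153), Rational(-1, 435))) = Mul(6, Rational(-1531, 66555)) = Rational(-3062, 22185) ≈ -0.13802)
Add(Q, Mul(-1, Function('U')(20))) = Add(Rational(-3062, 22185), Mul(-1, Mul(3, Pow(20, 2)))) = Add(Rational(-3062, 22185), Mul(-1, Mul(3, 400))) = Add(Rational(-3062, 22185), Mul(-1, 1200)) = Add(Rational(-3062, 22185), -1200) = Rational(-26625062, 22185)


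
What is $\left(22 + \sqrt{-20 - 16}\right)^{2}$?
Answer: $448 + 264 i \approx 448.0 + 264.0 i$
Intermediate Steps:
$\left(22 + \sqrt{-20 - 16}\right)^{2} = \left(22 + \sqrt{-36}\right)^{2} = \left(22 + 6 i\right)^{2}$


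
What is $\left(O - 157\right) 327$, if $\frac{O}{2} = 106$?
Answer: $17985$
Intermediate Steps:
$O = 212$ ($O = 2 \cdot 106 = 212$)
$\left(O - 157\right) 327 = \left(212 - 157\right) 327 = 55 \cdot 327 = 17985$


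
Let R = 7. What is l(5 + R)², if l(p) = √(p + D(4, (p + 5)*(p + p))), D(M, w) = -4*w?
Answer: -1620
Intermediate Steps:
l(p) = √(p - 8*p*(5 + p)) (l(p) = √(p - 4*(p + 5)*(p + p)) = √(p - 4*(5 + p)*2*p) = √(p - 8*p*(5 + p)))
l(5 + R)² = (√((5 + 7)*(-39 - 8*(5 + 7))))² = (√(12*(-39 - 8*12)))² = (√(12*(-39 - 96)))² = (√(12*(-135)))² = (√(-1620))² = (18*I*√5)² = -1620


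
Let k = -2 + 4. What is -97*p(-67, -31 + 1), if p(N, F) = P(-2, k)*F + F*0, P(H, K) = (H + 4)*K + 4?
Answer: 23280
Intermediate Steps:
k = 2
P(H, K) = 4 + K*(4 + H) (P(H, K) = (4 + H)*K + 4 = K*(4 + H) + 4 = 4 + K*(4 + H))
p(N, F) = 8*F (p(N, F) = (4 + 4*2 - 2*2)*F + F*0 = (4 + 8 - 4)*F + 0 = 8*F + 0 = 8*F)
-97*p(-67, -31 + 1) = -776*(-31 + 1) = -776*(-30) = -97*(-240) = 23280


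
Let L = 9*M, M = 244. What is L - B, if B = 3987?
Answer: -1791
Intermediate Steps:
L = 2196 (L = 9*244 = 2196)
L - B = 2196 - 1*3987 = 2196 - 3987 = -1791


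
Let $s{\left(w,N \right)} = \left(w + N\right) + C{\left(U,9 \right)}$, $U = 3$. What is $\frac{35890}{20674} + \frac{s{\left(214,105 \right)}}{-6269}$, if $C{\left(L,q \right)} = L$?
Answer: $\frac{109168691}{64802653} \approx 1.6846$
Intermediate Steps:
$s{\left(w,N \right)} = 3 + N + w$ ($s{\left(w,N \right)} = \left(w + N\right) + 3 = \left(N + w\right) + 3 = 3 + N + w$)
$\frac{35890}{20674} + \frac{s{\left(214,105 \right)}}{-6269} = \frac{35890}{20674} + \frac{3 + 105 + 214}{-6269} = 35890 \cdot \frac{1}{20674} + 322 \left(- \frac{1}{6269}\right) = \frac{17945}{10337} - \frac{322}{6269} = \frac{109168691}{64802653}$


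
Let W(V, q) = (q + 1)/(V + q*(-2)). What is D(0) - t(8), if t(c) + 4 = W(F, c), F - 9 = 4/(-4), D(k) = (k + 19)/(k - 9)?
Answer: 217/72 ≈ 3.0139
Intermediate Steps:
D(k) = (19 + k)/(-9 + k)
F = 8 (F = 9 + 4/(-4) = 9 + 4*(-¼) = 9 - 1 = 8)
W(V, q) = (1 + q)/(V - 2*q)
t(c) = -4 + (1 + c)/(8 - 2*c)
D(0) - t(8) = (19 + 0)/(-9 + 0) - (31 - 9*8)/(2*(-4 + 8)) = 19/(-9) - (31 - 72)/(2*4) = -⅑*19 - (-41)/(2*4) = -19/9 - 1*(-41/8) = -19/9 + 41/8 = 217/72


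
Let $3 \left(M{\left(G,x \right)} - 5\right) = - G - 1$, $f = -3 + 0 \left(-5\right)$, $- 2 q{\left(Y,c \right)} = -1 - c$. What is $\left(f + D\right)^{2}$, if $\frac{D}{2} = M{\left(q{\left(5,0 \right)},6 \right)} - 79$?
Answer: $23104$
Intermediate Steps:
$q{\left(Y,c \right)} = \frac{1}{2} + \frac{c}{2}$ ($q{\left(Y,c \right)} = - \frac{-1 - c}{2} = \frac{1}{2} + \frac{c}{2}$)
$f = -3$ ($f = -3 + 0 = -3$)
$M{\left(G,x \right)} = \frac{14}{3} - \frac{G}{3}$ ($M{\left(G,x \right)} = 5 + \frac{- G - 1}{3} = 5 + \frac{-1 - G}{3} = 5 - \left(\frac{1}{3} + \frac{G}{3}\right) = \frac{14}{3} - \frac{G}{3}$)
$D = -149$ ($D = 2 \left(\left(\frac{14}{3} - \frac{\frac{1}{2} + \frac{1}{2} \cdot 0}{3}\right) - 79\right) = 2 \left(\left(\frac{14}{3} - \frac{\frac{1}{2} + 0}{3}\right) - 79\right) = 2 \left(\left(\frac{14}{3} - \frac{1}{6}\right) - 79\right) = 2 \left(\frac{9}{2} - 79\right) = 2 \left(- \frac{149}{2}\right) = -149$)
$\left(f + D\right)^{2} = \left(-3 - 149\right)^{2} = \left(-152\right)^{2} = 23104$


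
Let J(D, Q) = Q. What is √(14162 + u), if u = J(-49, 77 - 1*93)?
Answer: √14146 ≈ 118.94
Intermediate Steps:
u = -16 (u = 77 - 1*93 = 77 - 93 = -16)
√(14162 + u) = √(14162 - 16) = √14146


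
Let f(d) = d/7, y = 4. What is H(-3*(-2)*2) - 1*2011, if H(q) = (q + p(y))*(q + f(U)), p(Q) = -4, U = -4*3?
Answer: -13501/7 ≈ -1928.7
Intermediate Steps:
U = -12
f(d) = d/7 (f(d) = d*(⅐) = d/7)
H(q) = (-4 + q)*(-12/7 + q) (H(q) = (q - 4)*(q + (⅐)*(-12)) = (-4 + q)*(q - 12/7) = (-4 + q)*(-12/7 + q))
H(-3*(-2)*2) - 1*2011 = (48/7 + (-3*(-2)*2)² - 40*(-3*(-2))*2/7) - 1*2011 = (48/7 + (6*2)² - 240*2/7) - 2011 = (48/7 + 12² - 40/7*12) - 2011 = (48/7 + 144 - 480/7) - 2011 = 576/7 - 2011 = -13501/7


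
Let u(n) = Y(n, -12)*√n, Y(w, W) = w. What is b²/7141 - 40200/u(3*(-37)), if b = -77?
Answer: 5929/7141 - 13400*I*√111/4107 ≈ 0.83028 - 34.375*I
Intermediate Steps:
u(n) = n^(3/2) (u(n) = n*√n = n^(3/2))
b²/7141 - 40200/u(3*(-37)) = (-77)²/7141 - 40200*I*√111/12321 = 5929*(1/7141) - 40200*I*√111/12321 = 5929/7141 - 40200*I*√111/12321 = 5929/7141 - 13400*I*√111/4107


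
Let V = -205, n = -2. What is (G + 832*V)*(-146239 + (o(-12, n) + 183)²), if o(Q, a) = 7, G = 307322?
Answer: -15062829918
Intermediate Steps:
(G + 832*V)*(-146239 + (o(-12, n) + 183)²) = (307322 + 832*(-205))*(-146239 + (7 + 183)²) = (307322 - 170560)*(-146239 + 190²) = 136762*(-146239 + 36100) = 136762*(-110139) = -15062829918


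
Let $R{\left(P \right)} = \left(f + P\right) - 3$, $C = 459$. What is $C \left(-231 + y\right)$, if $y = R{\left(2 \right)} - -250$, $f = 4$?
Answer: $10098$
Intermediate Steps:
$R{\left(P \right)} = 1 + P$ ($R{\left(P \right)} = \left(4 + P\right) - 3 = 1 + P$)
$y = 253$ ($y = \left(1 + 2\right) - -250 = 3 + 250 = 253$)
$C \left(-231 + y\right) = 459 \left(-231 + 253\right) = 459 \cdot 22 = 10098$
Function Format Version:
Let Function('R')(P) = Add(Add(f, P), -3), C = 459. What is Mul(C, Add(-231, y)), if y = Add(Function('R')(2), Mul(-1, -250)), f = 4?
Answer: 10098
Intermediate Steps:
Function('R')(P) = Add(1, P) (Function('R')(P) = Add(Add(4, P), -3) = Add(1, P))
y = 253 (y = Add(Add(1, 2), Mul(-1, -250)) = Add(3, 250) = 253)
Mul(C, Add(-231, y)) = Mul(459, Add(-231, 253)) = Mul(459, 22) = 10098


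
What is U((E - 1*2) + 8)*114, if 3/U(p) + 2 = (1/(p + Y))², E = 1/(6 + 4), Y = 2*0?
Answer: -636291/3671 ≈ -173.33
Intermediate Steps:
Y = 0
E = ⅒ (E = 1/10 = ⅒ ≈ 0.10000)
U(p) = 3/(-2 + p⁻²) (U(p) = 3/(-2 + (1/(p + 0))²) = 3/(-2 + (1/p)²) = 3/(-2 + p⁻²))
U((E - 1*2) + 8)*114 = -3*((⅒ - 1*2) + 8)²/(-1 + 2*((⅒ - 1*2) + 8)²)*114 = -3*((⅒ - 2) + 8)²/(-1 + 2*((⅒ - 2) + 8)²)*114 = -3*(-19/10 + 8)²/(-1 + 2*(-19/10 + 8)²)*114 = -3*(61/10)²/(-1 + 2*(61/10)²)*114 = -3*3721/100/(-1 + 2*(3721/100))*114 = -3*3721/100/(-1 + 3721/50)*114 = -3*3721/100/3671/50*114 = -3*3721/100*50/3671*114 = -11163/7342*114 = -636291/3671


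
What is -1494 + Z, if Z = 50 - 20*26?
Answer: -1964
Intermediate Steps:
Z = -470 (Z = 50 - 520 = -470)
-1494 + Z = -1494 - 470 = -1964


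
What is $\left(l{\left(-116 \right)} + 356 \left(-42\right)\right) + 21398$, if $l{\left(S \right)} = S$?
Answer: $6330$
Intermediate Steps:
$\left(l{\left(-116 \right)} + 356 \left(-42\right)\right) + 21398 = \left(-116 + 356 \left(-42\right)\right) + 21398 = \left(-116 - 14952\right) + 21398 = -15068 + 21398 = 6330$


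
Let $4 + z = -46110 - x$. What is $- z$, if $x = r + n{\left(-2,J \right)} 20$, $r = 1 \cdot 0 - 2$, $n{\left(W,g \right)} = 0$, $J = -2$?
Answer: $46112$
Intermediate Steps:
$r = -2$ ($r = 0 - 2 = -2$)
$x = -2$ ($x = -2 + 0 \cdot 20 = -2 + 0 = -2$)
$z = -46112$ ($z = -4 - 46108 = -46112$)
$- z = \left(-1\right) \left(-46112\right) = 46112$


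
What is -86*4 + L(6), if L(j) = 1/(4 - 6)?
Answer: -689/2 ≈ -344.50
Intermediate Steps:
L(j) = -½ (L(j) = 1/(-2) = -½)
-86*4 + L(6) = -86*4 - ½ = -344 - ½ = -689/2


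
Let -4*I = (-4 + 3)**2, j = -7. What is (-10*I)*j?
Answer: -35/2 ≈ -17.500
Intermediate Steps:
I = -1/4 (I = -(-4 + 3)**2/4 = -1/4*(-1)**2 = -1/4*1 = -1/4 ≈ -0.25000)
(-10*I)*j = -10*(-1/4)*(-7) = (5/2)*(-7) = -35/2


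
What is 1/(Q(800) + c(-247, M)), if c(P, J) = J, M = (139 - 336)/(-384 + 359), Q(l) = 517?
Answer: 25/13122 ≈ 0.0019052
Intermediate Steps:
M = 197/25 (M = -197/(-25) = -197*(-1/25) = 197/25 ≈ 7.8800)
1/(Q(800) + c(-247, M)) = 1/(517 + 197/25) = 1/(13122/25) = 25/13122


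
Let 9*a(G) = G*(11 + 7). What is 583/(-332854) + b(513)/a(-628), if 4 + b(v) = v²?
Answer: -43798127579/209032312 ≈ -209.53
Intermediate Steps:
b(v) = -4 + v²
a(G) = 2*G (a(G) = (G*(11 + 7))/9 = (G*18)/9 = (18*G)/9 = 2*G)
583/(-332854) + b(513)/a(-628) = 583/(-332854) + (-4 + 513²)/((2*(-628))) = 583*(-1/332854) + (-4 + 263169)/(-1256) = -583/332854 + 263165*(-1/1256) = -583/332854 - 263165/1256 = -43798127579/209032312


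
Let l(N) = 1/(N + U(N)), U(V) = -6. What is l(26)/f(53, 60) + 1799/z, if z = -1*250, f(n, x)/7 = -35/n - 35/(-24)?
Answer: -2553199/355250 ≈ -7.1870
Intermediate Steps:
f(n, x) = 245/24 - 245/n (f(n, x) = 7*(-35/n - 35/(-24)) = 7*(-35/n - 35*(-1/24)) = 7*(-35/n + 35/24) = 7*(35/24 - 35/n) = 245/24 - 245/n)
z = -250
l(N) = 1/(-6 + N) (l(N) = 1/(N - 6) = 1/(-6 + N))
l(26)/f(53, 60) + 1799/z = 1/((-6 + 26)*(245/24 - 245/53)) + 1799/(-250) = 1/(20*(245/24 - 245*1/53)) + 1799*(-1/250) = 1/(20*(245/24 - 245/53)) - 1799/250 = 1/(20*(7105/1272)) - 1799/250 = (1/20)*(1272/7105) - 1799/250 = 318/35525 - 1799/250 = -2553199/355250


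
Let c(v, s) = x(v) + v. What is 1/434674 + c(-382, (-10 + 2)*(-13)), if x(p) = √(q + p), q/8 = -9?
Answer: -166045467/434674 + I*√454 ≈ -382.0 + 21.307*I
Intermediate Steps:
q = -72 (q = 8*(-9) = -72)
x(p) = √(-72 + p)
c(v, s) = v + √(-72 + v) (c(v, s) = √(-72 + v) + v = v + √(-72 + v))
1/434674 + c(-382, (-10 + 2)*(-13)) = 1/434674 + (-382 + √(-72 - 382)) = 1/434674 + (-382 + √(-454)) = 1/434674 + (-382 + I*√454) = -166045467/434674 + I*√454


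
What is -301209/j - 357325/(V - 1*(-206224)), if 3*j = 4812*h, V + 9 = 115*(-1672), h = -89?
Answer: -9362588057/397860972 ≈ -23.532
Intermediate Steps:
V = -192289 (V = -9 + 115*(-1672) = -9 - 192280 = -192289)
j = -142756 (j = (4812*(-89))/3 = (⅓)*(-428268) = -142756)
-301209/j - 357325/(V - 1*(-206224)) = -301209/(-142756) - 357325/(-192289 - 1*(-206224)) = -301209*(-1/142756) - 357325/(-192289 + 206224) = 301209/142756 - 357325/13935 = 301209/142756 - 357325*1/13935 = 301209/142756 - 71465/2787 = -9362588057/397860972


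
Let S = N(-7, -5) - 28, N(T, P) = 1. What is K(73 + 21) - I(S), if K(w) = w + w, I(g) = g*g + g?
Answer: -514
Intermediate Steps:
S = -27 (S = 1 - 28 = -27)
I(g) = g + g² (I(g) = g² + g = g + g²)
K(w) = 2*w
K(73 + 21) - I(S) = 2*(73 + 21) - (-27)*(1 - 27) = 2*94 - (-27)*(-26) = 188 - 1*702 = 188 - 702 = -514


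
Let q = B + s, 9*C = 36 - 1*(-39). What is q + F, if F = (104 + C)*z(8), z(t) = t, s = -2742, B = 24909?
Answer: 69197/3 ≈ 23066.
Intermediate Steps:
C = 25/3 (C = (36 - 1*(-39))/9 = (36 + 39)/9 = (1/9)*75 = 25/3 ≈ 8.3333)
F = 2696/3 (F = (104 + 25/3)*8 = (337/3)*8 = 2696/3 ≈ 898.67)
q = 22167 (q = 24909 - 2742 = 22167)
q + F = 22167 + 2696/3 = 69197/3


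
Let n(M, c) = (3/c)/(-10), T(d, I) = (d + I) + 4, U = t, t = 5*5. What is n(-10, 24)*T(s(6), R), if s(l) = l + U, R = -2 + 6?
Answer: -39/80 ≈ -0.48750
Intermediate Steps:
t = 25
U = 25
R = 4
s(l) = 25 + l (s(l) = l + 25 = 25 + l)
T(d, I) = 4 + I + d (T(d, I) = (I + d) + 4 = 4 + I + d)
n(M, c) = -3/(10*c) (n(M, c) = (3/c)*(-⅒) = -3/(10*c))
n(-10, 24)*T(s(6), R) = (-3/10/24)*(4 + 4 + (25 + 6)) = (-3/10*1/24)*(4 + 4 + 31) = -1/80*39 = -39/80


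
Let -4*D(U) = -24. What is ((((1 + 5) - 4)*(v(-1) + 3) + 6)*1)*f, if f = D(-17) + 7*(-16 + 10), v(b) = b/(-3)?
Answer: -456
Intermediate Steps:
v(b) = -b/3 (v(b) = b*(-⅓) = -b/3)
D(U) = 6 (D(U) = -¼*(-24) = 6)
f = -36 (f = 6 + 7*(-16 + 10) = 6 + 7*(-6) = 6 - 42 = -36)
((((1 + 5) - 4)*(v(-1) + 3) + 6)*1)*f = ((((1 + 5) - 4)*(-⅓*(-1) + 3) + 6)*1)*(-36) = (((6 - 4)*(⅓ + 3) + 6)*1)*(-36) = ((2*(10/3) + 6)*1)*(-36) = ((20/3 + 6)*1)*(-36) = ((38/3)*1)*(-36) = (38/3)*(-36) = -456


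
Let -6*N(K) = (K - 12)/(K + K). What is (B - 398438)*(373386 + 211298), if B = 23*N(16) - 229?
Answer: -2797133956669/12 ≈ -2.3309e+11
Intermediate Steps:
N(K) = -(-12 + K)/(12*K) (N(K) = -(K - 12)/(6*(K + K)) = -(-12 + K)/(6*(2*K)) = -(-12 + K)*1/(2*K)/6 = -(-12 + K)/(12*K))
B = -11015/48 (B = 23*((1/12)*(12 - 1*16)/16) - 229 = 23*((1/12)*(1/16)*(12 - 16)) - 229 = 23*((1/12)*(1/16)*(-4)) - 229 = 23*(-1/48) - 229 = -23/48 - 229 = -11015/48 ≈ -229.48)
(B - 398438)*(373386 + 211298) = (-11015/48 - 398438)*(373386 + 211298) = -19136039/48*584684 = -2797133956669/12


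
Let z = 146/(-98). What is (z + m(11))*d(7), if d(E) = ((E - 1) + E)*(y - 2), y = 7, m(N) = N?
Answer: 30290/49 ≈ 618.16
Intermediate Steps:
d(E) = -5 + 10*E (d(E) = ((E - 1) + E)*(7 - 2) = ((-1 + E) + E)*5 = (-1 + 2*E)*5 = -5 + 10*E)
z = -73/49 (z = 146*(-1/98) = -73/49 ≈ -1.4898)
(z + m(11))*d(7) = (-73/49 + 11)*(-5 + 10*7) = 466*(-5 + 70)/49 = (466/49)*65 = 30290/49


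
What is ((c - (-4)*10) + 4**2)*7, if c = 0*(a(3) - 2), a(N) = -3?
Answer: 392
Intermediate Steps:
c = 0 (c = 0*(-3 - 2) = 0*(-5) = 0)
((c - (-4)*10) + 4**2)*7 = ((0 - (-4)*10) + 4**2)*7 = ((0 - 1*(-40)) + 16)*7 = ((0 + 40) + 16)*7 = (40 + 16)*7 = 56*7 = 392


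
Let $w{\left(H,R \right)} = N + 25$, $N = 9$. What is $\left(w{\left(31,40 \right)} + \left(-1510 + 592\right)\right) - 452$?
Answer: $-1336$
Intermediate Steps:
$w{\left(H,R \right)} = 34$ ($w{\left(H,R \right)} = 9 + 25 = 34$)
$\left(w{\left(31,40 \right)} + \left(-1510 + 592\right)\right) - 452 = \left(34 + \left(-1510 + 592\right)\right) - 452 = \left(34 - 918\right) - 452 = -884 - 452 = -1336$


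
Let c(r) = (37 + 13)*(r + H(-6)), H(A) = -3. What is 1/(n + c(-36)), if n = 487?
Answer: -1/1463 ≈ -0.00068353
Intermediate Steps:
c(r) = -150 + 50*r (c(r) = (37 + 13)*(r - 3) = 50*(-3 + r) = -150 + 50*r)
1/(n + c(-36)) = 1/(487 + (-150 + 50*(-36))) = 1/(487 + (-150 - 1800)) = 1/(487 - 1950) = 1/(-1463) = -1/1463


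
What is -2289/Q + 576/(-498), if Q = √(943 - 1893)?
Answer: -96/83 + 2289*I*√38/190 ≈ -1.1566 + 74.265*I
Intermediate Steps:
Q = 5*I*√38 (Q = √(-950) = 5*I*√38 ≈ 30.822*I)
-2289/Q + 576/(-498) = -2289*(-I*√38/190) + 576/(-498) = -(-2289)*I*√38/190 + 576*(-1/498) = 2289*I*√38/190 - 96/83 = -96/83 + 2289*I*√38/190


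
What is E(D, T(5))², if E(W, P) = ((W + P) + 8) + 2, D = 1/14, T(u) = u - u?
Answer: 19881/196 ≈ 101.43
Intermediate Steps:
T(u) = 0
D = 1/14 ≈ 0.071429
E(W, P) = 10 + P + W (E(W, P) = ((P + W) + 8) + 2 = (8 + P + W) + 2 = 10 + P + W)
E(D, T(5))² = (10 + 0 + 1/14)² = (141/14)² = 19881/196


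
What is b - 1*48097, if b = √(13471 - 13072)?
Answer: -48097 + √399 ≈ -48077.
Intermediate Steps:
b = √399 ≈ 19.975
b - 1*48097 = √399 - 1*48097 = √399 - 48097 = -48097 + √399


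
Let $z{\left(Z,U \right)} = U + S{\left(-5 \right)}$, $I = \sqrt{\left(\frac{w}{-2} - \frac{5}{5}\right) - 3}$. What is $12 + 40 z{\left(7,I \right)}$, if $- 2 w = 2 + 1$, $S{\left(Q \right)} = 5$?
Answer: $212 + 20 i \sqrt{13} \approx 212.0 + 72.111 i$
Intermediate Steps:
$w = - \frac{3}{2}$ ($w = - \frac{2 + 1}{2} = \left(- \frac{1}{2}\right) 3 = - \frac{3}{2} \approx -1.5$)
$I = \frac{i \sqrt{13}}{2}$ ($I = \sqrt{\left(- \frac{3}{2 \left(-2\right)} - \frac{5}{5}\right) - 3} = \sqrt{\left(\left(- \frac{3}{2}\right) \left(- \frac{1}{2}\right) - 1\right) - 3} = \sqrt{\left(\frac{3}{4} - 1\right) - 3} = \sqrt{- \frac{1}{4} - 3} = \sqrt{- \frac{13}{4}} = \frac{i \sqrt{13}}{2} \approx 1.8028 i$)
$z{\left(Z,U \right)} = 5 + U$ ($z{\left(Z,U \right)} = U + 5 = 5 + U$)
$12 + 40 z{\left(7,I \right)} = 12 + 40 \left(5 + \frac{i \sqrt{13}}{2}\right) = 12 + \left(200 + 20 i \sqrt{13}\right) = 212 + 20 i \sqrt{13}$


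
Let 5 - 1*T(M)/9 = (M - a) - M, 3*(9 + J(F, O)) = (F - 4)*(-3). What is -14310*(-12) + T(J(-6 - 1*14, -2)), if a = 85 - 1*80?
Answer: 171810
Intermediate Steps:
a = 5 (a = 85 - 80 = 5)
J(F, O) = -5 - F (J(F, O) = -9 + ((F - 4)*(-3))/3 = -9 + ((-4 + F)*(-3))/3 = -9 + (12 - 3*F)/3 = -9 + (4 - F) = -5 - F)
T(M) = 90 (T(M) = 45 - 9*((M - 1*5) - M) = 45 - 9*((M - 5) - M) = 45 - 9*((-5 + M) - M) = 45 - 9*(-5) = 45 + 45 = 90)
-14310*(-12) + T(J(-6 - 1*14, -2)) = -14310*(-12) + 90 = 171720 + 90 = 171810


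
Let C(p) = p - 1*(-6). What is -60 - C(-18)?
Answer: -48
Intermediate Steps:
C(p) = 6 + p (C(p) = p + 6 = 6 + p)
-60 - C(-18) = -60 - (6 - 18) = -60 - 1*(-12) = -60 + 12 = -48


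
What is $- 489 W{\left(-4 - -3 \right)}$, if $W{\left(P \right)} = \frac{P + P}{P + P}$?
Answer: $-489$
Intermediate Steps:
$W{\left(P \right)} = 1$ ($W{\left(P \right)} = \frac{2 P}{2 P} = 2 P \frac{1}{2 P} = 1$)
$- 489 W{\left(-4 - -3 \right)} = \left(-489\right) 1 = -489$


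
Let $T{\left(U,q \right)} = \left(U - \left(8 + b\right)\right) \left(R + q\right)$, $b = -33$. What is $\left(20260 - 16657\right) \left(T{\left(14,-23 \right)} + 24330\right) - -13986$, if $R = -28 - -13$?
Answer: $82335330$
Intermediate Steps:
$R = -15$ ($R = -28 + 13 = -15$)
$T{\left(U,q \right)} = \left(-15 + q\right) \left(25 + U\right)$ ($T{\left(U,q \right)} = \left(U - -25\right) \left(-15 + q\right) = \left(U + \left(-8 + 33\right)\right) \left(-15 + q\right) = \left(U + 25\right) \left(-15 + q\right) = \left(25 + U\right) \left(-15 + q\right) = \left(-15 + q\right) \left(25 + U\right)$)
$\left(20260 - 16657\right) \left(T{\left(14,-23 \right)} + 24330\right) - -13986 = \left(20260 - 16657\right) \left(\left(-375 - 210 + 25 \left(-23\right) + 14 \left(-23\right)\right) + 24330\right) - -13986 = 3603 \left(\left(-375 - 210 - 575 - 322\right) + 24330\right) + 13986 = 3603 \left(-1482 + 24330\right) + 13986 = 3603 \cdot 22848 + 13986 = 82321344 + 13986 = 82335330$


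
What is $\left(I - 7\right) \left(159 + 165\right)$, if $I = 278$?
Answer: $87804$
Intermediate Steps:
$\left(I - 7\right) \left(159 + 165\right) = \left(278 - 7\right) \left(159 + 165\right) = 271 \cdot 324 = 87804$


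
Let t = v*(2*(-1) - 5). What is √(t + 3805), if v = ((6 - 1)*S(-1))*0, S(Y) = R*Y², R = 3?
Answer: √3805 ≈ 61.685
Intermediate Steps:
S(Y) = 3*Y²
v = 0 (v = ((6 - 1)*(3*(-1)²))*0 = (5*(3*1))*0 = (5*3)*0 = 15*0 = 0)
t = 0 (t = 0*(2*(-1) - 5) = 0*(-2 - 5) = 0*(-7) = 0)
√(t + 3805) = √(0 + 3805) = √3805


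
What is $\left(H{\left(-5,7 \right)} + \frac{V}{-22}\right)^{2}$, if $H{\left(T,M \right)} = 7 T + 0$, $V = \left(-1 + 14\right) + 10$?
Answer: $\frac{628849}{484} \approx 1299.3$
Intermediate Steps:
$V = 23$ ($V = 13 + 10 = 23$)
$H{\left(T,M \right)} = 7 T$
$\left(H{\left(-5,7 \right)} + \frac{V}{-22}\right)^{2} = \left(7 \left(-5\right) + \frac{23}{-22}\right)^{2} = \left(-35 + 23 \left(- \frac{1}{22}\right)\right)^{2} = \left(-35 - \frac{23}{22}\right)^{2} = \left(- \frac{793}{22}\right)^{2} = \frac{628849}{484}$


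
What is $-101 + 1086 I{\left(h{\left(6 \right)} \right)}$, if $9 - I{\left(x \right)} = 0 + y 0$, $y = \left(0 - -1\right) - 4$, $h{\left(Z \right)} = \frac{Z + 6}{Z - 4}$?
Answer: $9673$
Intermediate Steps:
$h{\left(Z \right)} = \frac{6 + Z}{-4 + Z}$
$y = -3$ ($y = \left(0 + 1\right) - 4 = 1 - 4 = -3$)
$I{\left(x \right)} = 9$ ($I{\left(x \right)} = 9 - \left(0 - 0\right) = 9 - \left(0 + 0\right) = 9 - 0 = 9 + 0 = 9$)
$-101 + 1086 I{\left(h{\left(6 \right)} \right)} = -101 + 1086 \cdot 9 = -101 + 9774 = 9673$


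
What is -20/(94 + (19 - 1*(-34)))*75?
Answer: -500/49 ≈ -10.204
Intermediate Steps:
-20/(94 + (19 - 1*(-34)))*75 = -20/(94 + (19 + 34))*75 = -20/(94 + 53)*75 = -20/147*75 = -500/49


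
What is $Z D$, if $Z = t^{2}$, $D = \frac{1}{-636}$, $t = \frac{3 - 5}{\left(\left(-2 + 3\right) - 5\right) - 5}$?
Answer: $- \frac{1}{12879} \approx -7.7646 \cdot 10^{-5}$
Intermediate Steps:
$t = \frac{2}{9}$ ($t = - \frac{2}{\left(1 - 5\right) - 5} = - \frac{2}{-4 - 5} = - \frac{2}{-9} = \left(-2\right) \left(- \frac{1}{9}\right) = \frac{2}{9} \approx 0.22222$)
$D = - \frac{1}{636} \approx -0.0015723$
$Z = \frac{4}{81}$ ($Z = \left(\frac{2}{9}\right)^{2} = \frac{4}{81} \approx 0.049383$)
$Z D = \frac{4}{81} \left(- \frac{1}{636}\right) = - \frac{1}{12879}$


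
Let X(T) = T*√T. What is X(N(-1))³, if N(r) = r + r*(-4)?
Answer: 81*√3 ≈ 140.30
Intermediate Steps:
N(r) = -3*r (N(r) = r - 4*r = -3*r)
X(T) = T^(3/2)
X(N(-1))³ = ((-3*(-1))^(3/2))³ = (3^(3/2))³ = (3*√3)³ = 81*√3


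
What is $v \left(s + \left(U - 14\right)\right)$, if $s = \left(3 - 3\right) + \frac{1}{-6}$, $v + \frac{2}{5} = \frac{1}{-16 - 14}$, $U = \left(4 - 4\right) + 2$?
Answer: $\frac{949}{180} \approx 5.2722$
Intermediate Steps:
$U = 2$ ($U = 0 + 2 = 2$)
$v = - \frac{13}{30}$ ($v = - \frac{2}{5} + \frac{1}{-16 - 14} = - \frac{2}{5} + \frac{1}{-30} = - \frac{2}{5} - \frac{1}{30} = - \frac{13}{30} \approx -0.43333$)
$s = - \frac{1}{6}$ ($s = 0 - \frac{1}{6} = - \frac{1}{6} \approx -0.16667$)
$v \left(s + \left(U - 14\right)\right) = - \frac{13 \left(- \frac{1}{6} + \left(2 - 14\right)\right)}{30} = - \frac{13 \left(- \frac{1}{6} - 12\right)}{30} = \left(- \frac{13}{30}\right) \left(- \frac{73}{6}\right) = \frac{949}{180}$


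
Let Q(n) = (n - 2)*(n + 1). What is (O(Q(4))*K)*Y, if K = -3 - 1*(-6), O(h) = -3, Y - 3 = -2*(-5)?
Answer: -117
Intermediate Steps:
Y = 13 (Y = 3 - 2*(-5) = 3 + 10 = 13)
Q(n) = (1 + n)*(-2 + n) (Q(n) = (-2 + n)*(1 + n) = (1 + n)*(-2 + n))
K = 3 (K = -3 + 6 = 3)
(O(Q(4))*K)*Y = -3*3*13 = -9*13 = -117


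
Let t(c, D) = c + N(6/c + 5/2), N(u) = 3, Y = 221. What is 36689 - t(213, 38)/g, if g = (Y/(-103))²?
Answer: 1789635905/48841 ≈ 36642.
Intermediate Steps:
g = 48841/10609 (g = (221/(-103))² = (221*(-1/103))² = (-221/103)² = 48841/10609 ≈ 4.6037)
t(c, D) = 3 + c (t(c, D) = c + 3 = 3 + c)
36689 - t(213, 38)/g = 36689 - (3 + 213)/48841/10609 = 36689 - 216*10609/48841 = 36689 - 1*2291544/48841 = 36689 - 2291544/48841 = 1789635905/48841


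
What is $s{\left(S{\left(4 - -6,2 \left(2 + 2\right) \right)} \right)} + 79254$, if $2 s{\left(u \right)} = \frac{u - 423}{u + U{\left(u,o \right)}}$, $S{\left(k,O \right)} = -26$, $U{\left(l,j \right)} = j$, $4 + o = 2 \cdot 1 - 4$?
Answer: $\frac{5072705}{64} \approx 79261.0$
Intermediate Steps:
$o = -6$ ($o = -4 + \left(2 \cdot 1 - 4\right) = -4 + \left(2 - 4\right) = -4 - 2 = -6$)
$s{\left(u \right)} = \frac{-423 + u}{2 \left(-6 + u\right)}$ ($s{\left(u \right)} = \frac{\left(u - 423\right) \frac{1}{u - 6}}{2} = \frac{\left(-423 + u\right) \frac{1}{-6 + u}}{2} = \frac{\frac{1}{-6 + u} \left(-423 + u\right)}{2} = \frac{-423 + u}{2 \left(-6 + u\right)}$)
$s{\left(S{\left(4 - -6,2 \left(2 + 2\right) \right)} \right)} + 79254 = \frac{-423 - 26}{2 \left(-6 - 26\right)} + 79254 = \frac{1}{2} \frac{1}{-32} \left(-449\right) + 79254 = \frac{1}{2} \left(- \frac{1}{32}\right) \left(-449\right) + 79254 = \frac{449}{64} + 79254 = \frac{5072705}{64}$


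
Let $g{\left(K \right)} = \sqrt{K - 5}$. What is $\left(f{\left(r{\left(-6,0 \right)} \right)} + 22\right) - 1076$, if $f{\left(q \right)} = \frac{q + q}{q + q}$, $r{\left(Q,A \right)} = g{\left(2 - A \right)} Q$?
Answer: $-1053$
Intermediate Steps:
$g{\left(K \right)} = \sqrt{-5 + K}$
$r{\left(Q,A \right)} = Q \sqrt{-3 - A}$ ($r{\left(Q,A \right)} = \sqrt{-5 - \left(-2 + A\right)} Q = \sqrt{-3 - A} Q = Q \sqrt{-3 - A}$)
$f{\left(q \right)} = 1$ ($f{\left(q \right)} = \frac{2 q}{2 q} = 2 q \frac{1}{2 q} = 1$)
$\left(f{\left(r{\left(-6,0 \right)} \right)} + 22\right) - 1076 = \left(1 + 22\right) - 1076 = 23 - 1076 = -1053$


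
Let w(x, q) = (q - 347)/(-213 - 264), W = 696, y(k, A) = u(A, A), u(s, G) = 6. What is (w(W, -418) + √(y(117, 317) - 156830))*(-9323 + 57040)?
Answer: 4055945/53 + 95434*I*√39206 ≈ 76527.0 + 1.8896e+7*I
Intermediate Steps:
y(k, A) = 6
w(x, q) = 347/477 - q/477 (w(x, q) = (-347 + q)/(-477) = (-347 + q)*(-1/477) = 347/477 - q/477)
(w(W, -418) + √(y(117, 317) - 156830))*(-9323 + 57040) = ((347/477 - 1/477*(-418)) + √(6 - 156830))*(-9323 + 57040) = ((347/477 + 418/477) + √(-156824))*47717 = (85/53 + 2*I*√39206)*47717 = 4055945/53 + 95434*I*√39206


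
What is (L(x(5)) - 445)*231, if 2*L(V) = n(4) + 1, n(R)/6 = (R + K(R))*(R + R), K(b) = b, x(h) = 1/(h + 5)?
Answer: -116655/2 ≈ -58328.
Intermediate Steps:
x(h) = 1/(5 + h)
n(R) = 24*R² (n(R) = 6*((R + R)*(R + R)) = 6*((2*R)*(2*R)) = 6*(4*R²) = 24*R²)
L(V) = 385/2 (L(V) = (24*4² + 1)/2 = (24*16 + 1)/2 = (384 + 1)/2 = (½)*385 = 385/2)
(L(x(5)) - 445)*231 = (385/2 - 445)*231 = -505/2*231 = -116655/2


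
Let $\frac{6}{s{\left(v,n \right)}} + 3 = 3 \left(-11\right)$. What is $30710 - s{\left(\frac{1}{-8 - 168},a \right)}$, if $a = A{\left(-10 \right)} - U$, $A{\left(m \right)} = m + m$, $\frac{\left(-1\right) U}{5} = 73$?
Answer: $\frac{184261}{6} \approx 30710.0$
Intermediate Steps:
$U = -365$ ($U = \left(-5\right) 73 = -365$)
$A{\left(m \right)} = 2 m$
$a = 345$ ($a = 2 \left(-10\right) - -365 = -20 + 365 = 345$)
$s{\left(v,n \right)} = - \frac{1}{6}$ ($s{\left(v,n \right)} = \frac{6}{-3 + 3 \left(-11\right)} = \frac{6}{-3 - 33} = \frac{6}{-36} = 6 \left(- \frac{1}{36}\right) = - \frac{1}{6}$)
$30710 - s{\left(\frac{1}{-8 - 168},a \right)} = 30710 - - \frac{1}{6} = 30710 + \frac{1}{6} = \frac{184261}{6}$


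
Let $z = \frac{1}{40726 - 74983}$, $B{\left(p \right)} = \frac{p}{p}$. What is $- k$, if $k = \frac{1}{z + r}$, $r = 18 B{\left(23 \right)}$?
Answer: $- \frac{34257}{616625} \approx -0.055556$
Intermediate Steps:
$B{\left(p \right)} = 1$
$r = 18$ ($r = 18 \cdot 1 = 18$)
$z = - \frac{1}{34257}$ ($z = \frac{1}{-34257} = - \frac{1}{34257} \approx -2.9191 \cdot 10^{-5}$)
$k = \frac{34257}{616625}$ ($k = \frac{1}{- \frac{1}{34257} + 18} = \frac{1}{\frac{616625}{34257}} = \frac{34257}{616625} \approx 0.055556$)
$- k = \left(-1\right) \frac{34257}{616625} = - \frac{34257}{616625}$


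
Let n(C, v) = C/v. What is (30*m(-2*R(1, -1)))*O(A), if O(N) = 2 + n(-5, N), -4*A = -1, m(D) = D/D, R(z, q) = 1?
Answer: -540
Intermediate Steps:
m(D) = 1
A = 1/4 (A = -1/4*(-1) = 1/4 ≈ 0.25000)
O(N) = 2 - 5/N
(30*m(-2*R(1, -1)))*O(A) = (30*1)*(2 - 5/1/4) = 30*(2 - 5*4) = 30*(2 - 20) = 30*(-18) = -540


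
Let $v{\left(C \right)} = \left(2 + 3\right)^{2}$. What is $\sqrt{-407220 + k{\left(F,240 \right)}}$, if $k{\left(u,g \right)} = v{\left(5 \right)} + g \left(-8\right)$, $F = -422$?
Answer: $i \sqrt{409115} \approx 639.62 i$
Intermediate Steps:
$v{\left(C \right)} = 25$ ($v{\left(C \right)} = 5^{2} = 25$)
$k{\left(u,g \right)} = 25 - 8 g$ ($k{\left(u,g \right)} = 25 + g \left(-8\right) = 25 - 8 g$)
$\sqrt{-407220 + k{\left(F,240 \right)}} = \sqrt{-407220 + \left(25 - 1920\right)} = \sqrt{-407220 - 1895} = \sqrt{-409115} = i \sqrt{409115}$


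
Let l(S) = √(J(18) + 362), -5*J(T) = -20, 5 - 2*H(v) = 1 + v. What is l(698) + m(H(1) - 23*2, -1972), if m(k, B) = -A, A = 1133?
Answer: -1133 + √366 ≈ -1113.9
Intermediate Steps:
H(v) = 2 - v/2 (H(v) = 5/2 - (1 + v)/2 = 5/2 + (-½ - v/2) = 2 - v/2)
J(T) = 4 (J(T) = -⅕*(-20) = 4)
l(S) = √366 (l(S) = √(4 + 362) = √366)
m(k, B) = -1133 (m(k, B) = -1*1133 = -1133)
l(698) + m(H(1) - 23*2, -1972) = √366 - 1133 = -1133 + √366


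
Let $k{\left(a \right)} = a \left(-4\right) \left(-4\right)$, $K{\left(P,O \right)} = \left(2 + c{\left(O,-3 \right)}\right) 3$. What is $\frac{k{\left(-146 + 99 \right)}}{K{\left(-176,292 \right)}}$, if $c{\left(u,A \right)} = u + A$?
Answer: $- \frac{752}{873} \approx -0.8614$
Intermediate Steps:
$c{\left(u,A \right)} = A + u$
$K{\left(P,O \right)} = -3 + 3 O$ ($K{\left(P,O \right)} = \left(2 + \left(-3 + O\right)\right) 3 = \left(-1 + O\right) 3 = -3 + 3 O$)
$k{\left(a \right)} = 16 a$ ($k{\left(a \right)} = - 4 a \left(-4\right) = 16 a$)
$\frac{k{\left(-146 + 99 \right)}}{K{\left(-176,292 \right)}} = \frac{16 \left(-146 + 99\right)}{-3 + 3 \cdot 292} = \frac{16 \left(-47\right)}{-3 + 876} = - \frac{752}{873}$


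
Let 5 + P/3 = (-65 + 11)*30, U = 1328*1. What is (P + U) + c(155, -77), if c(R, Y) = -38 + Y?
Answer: -3662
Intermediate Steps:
U = 1328
P = -4875 (P = -15 + 3*((-65 + 11)*30) = -15 + 3*(-54*30) = -15 + 3*(-1620) = -15 - 4860 = -4875)
(P + U) + c(155, -77) = (-4875 + 1328) + (-38 - 77) = -3547 - 115 = -3662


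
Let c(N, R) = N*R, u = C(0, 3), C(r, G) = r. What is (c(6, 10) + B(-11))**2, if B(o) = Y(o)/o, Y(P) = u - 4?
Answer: 440896/121 ≈ 3643.8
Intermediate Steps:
u = 0
Y(P) = -4 (Y(P) = 0 - 4 = -4)
B(o) = -4/o
(c(6, 10) + B(-11))**2 = (6*10 - 4/(-11))**2 = (60 - 4*(-1/11))**2 = (60 + 4/11)**2 = (664/11)**2 = 440896/121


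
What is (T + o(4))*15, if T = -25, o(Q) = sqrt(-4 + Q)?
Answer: -375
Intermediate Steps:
(T + o(4))*15 = (-25 + sqrt(-4 + 4))*15 = (-25 + sqrt(0))*15 = (-25 + 0)*15 = -25*15 = -375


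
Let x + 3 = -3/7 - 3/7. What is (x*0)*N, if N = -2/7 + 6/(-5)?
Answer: 0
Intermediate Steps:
N = -52/35 (N = -2*1/7 + 6*(-1/5) = -2/7 - 6/5 = -52/35 ≈ -1.4857)
x = -27/7 (x = -3 + (-3/7 - 3/7) = -3 - 6/7 = -27/7 ≈ -3.8571)
(x*0)*N = -27/7*0*(-52/35) = 0*(-52/35) = 0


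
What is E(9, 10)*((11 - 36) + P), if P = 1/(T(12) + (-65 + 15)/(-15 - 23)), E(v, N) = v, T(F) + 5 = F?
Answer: -35379/158 ≈ -223.92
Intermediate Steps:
T(F) = -5 + F
P = 19/158 (P = 1/((-5 + 12) + (-65 + 15)/(-15 - 23)) = 1/(7 - 50/(-38)) = 1/(7 - 50*(-1/38)) = 1/(7 + 25/19) = 1/(158/19) = 19/158 ≈ 0.12025)
E(9, 10)*((11 - 36) + P) = 9*((11 - 36) + 19/158) = 9*(-25 + 19/158) = 9*(-3931/158) = -35379/158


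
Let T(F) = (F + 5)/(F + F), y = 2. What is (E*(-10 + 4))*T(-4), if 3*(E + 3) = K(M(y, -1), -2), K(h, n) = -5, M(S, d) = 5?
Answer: -7/2 ≈ -3.5000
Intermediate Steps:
E = -14/3 (E = -3 + (1/3)*(-5) = -3 - 5/3 = -14/3 ≈ -4.6667)
T(F) = (5 + F)/(2*F) (T(F) = (5 + F)/((2*F)) = (5 + F)*(1/(2*F)) = (5 + F)/(2*F))
(E*(-10 + 4))*T(-4) = (-14*(-10 + 4)/3)*((1/2)*(5 - 4)/(-4)) = (-14/3*(-6))*((1/2)*(-1/4)*1) = 28*(-1/8) = -7/2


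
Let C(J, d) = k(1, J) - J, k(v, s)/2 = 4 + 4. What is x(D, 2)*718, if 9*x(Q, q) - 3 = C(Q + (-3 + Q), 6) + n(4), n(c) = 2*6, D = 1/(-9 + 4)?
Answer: 123496/45 ≈ 2744.4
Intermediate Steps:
k(v, s) = 16 (k(v, s) = 2*(4 + 4) = 2*8 = 16)
D = -⅕ (D = 1/(-5) = -⅕ ≈ -0.20000)
n(c) = 12
C(J, d) = 16 - J
x(Q, q) = 34/9 - 2*Q/9 (x(Q, q) = ⅓ + ((16 - (Q + (-3 + Q))) + 12)/9 = ⅓ + ((16 - (-3 + 2*Q)) + 12)/9 = ⅓ + ((16 + (3 - 2*Q)) + 12)/9 = ⅓ + ((19 - 2*Q) + 12)/9 = ⅓ + (31 - 2*Q)/9 = ⅓ + (31/9 - 2*Q/9) = 34/9 - 2*Q/9)
x(D, 2)*718 = (34/9 - 2/9*(-⅕))*718 = (34/9 + 2/45)*718 = (172/45)*718 = 123496/45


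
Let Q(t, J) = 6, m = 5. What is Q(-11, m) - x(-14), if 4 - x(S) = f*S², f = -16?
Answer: -3134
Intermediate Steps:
x(S) = 4 + 16*S² (x(S) = 4 - (-16)*S² = 4 + 16*S²)
Q(-11, m) - x(-14) = 6 - (4 + 16*(-14)²) = 6 - (4 + 16*196) = 6 - (4 + 3136) = 6 - 1*3140 = 6 - 3140 = -3134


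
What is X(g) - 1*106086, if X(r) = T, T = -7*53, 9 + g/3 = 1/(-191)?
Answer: -106457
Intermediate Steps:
g = -5160/191 (g = -27 + 3/(-191) = -27 + 3*(-1/191) = -27 - 3/191 = -5160/191 ≈ -27.016)
T = -371
X(r) = -371
X(g) - 1*106086 = -371 - 1*106086 = -371 - 106086 = -106457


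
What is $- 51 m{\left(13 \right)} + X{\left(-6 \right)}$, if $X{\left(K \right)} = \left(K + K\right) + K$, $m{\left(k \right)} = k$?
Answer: $-681$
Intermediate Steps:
$X{\left(K \right)} = 3 K$ ($X{\left(K \right)} = 2 K + K = 3 K$)
$- 51 m{\left(13 \right)} + X{\left(-6 \right)} = \left(-51\right) 13 + 3 \left(-6\right) = -663 - 18 = -681$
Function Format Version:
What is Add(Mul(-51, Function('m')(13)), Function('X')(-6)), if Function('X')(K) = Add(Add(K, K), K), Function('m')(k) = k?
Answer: -681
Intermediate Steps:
Function('X')(K) = Mul(3, K) (Function('X')(K) = Add(Mul(2, K), K) = Mul(3, K))
Add(Mul(-51, Function('m')(13)), Function('X')(-6)) = Add(Mul(-51, 13), Mul(3, -6)) = Add(-663, -18) = -681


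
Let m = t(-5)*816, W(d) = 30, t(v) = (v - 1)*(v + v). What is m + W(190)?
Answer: 48990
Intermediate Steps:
t(v) = 2*v*(-1 + v) (t(v) = (-1 + v)*(2*v) = 2*v*(-1 + v))
m = 48960 (m = (2*(-5)*(-1 - 5))*816 = (2*(-5)*(-6))*816 = 60*816 = 48960)
m + W(190) = 48960 + 30 = 48990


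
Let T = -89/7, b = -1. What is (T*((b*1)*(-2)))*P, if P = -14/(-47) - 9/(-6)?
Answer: -15041/329 ≈ -45.717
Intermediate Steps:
P = 169/94 (P = -14*(-1/47) - 9*(-⅙) = 14/47 + 3/2 = 169/94 ≈ 1.7979)
T = -89/7 (T = -89*⅐ = -89/7 ≈ -12.714)
(T*((b*1)*(-2)))*P = -89*(-1*1)*(-2)/7*(169/94) = -(-89)*(-2)/7*(169/94) = -89/7*2*(169/94) = -178/7*169/94 = -15041/329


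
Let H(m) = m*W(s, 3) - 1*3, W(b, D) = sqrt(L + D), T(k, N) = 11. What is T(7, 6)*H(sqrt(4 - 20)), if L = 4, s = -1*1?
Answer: -33 + 44*I*sqrt(7) ≈ -33.0 + 116.41*I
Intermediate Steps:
s = -1
W(b, D) = sqrt(4 + D)
H(m) = -3 + m*sqrt(7) (H(m) = m*sqrt(4 + 3) - 1*3 = m*sqrt(7) - 3 = -3 + m*sqrt(7))
T(7, 6)*H(sqrt(4 - 20)) = 11*(-3 + sqrt(4 - 20)*sqrt(7)) = 11*(-3 + sqrt(-16)*sqrt(7)) = 11*(-3 + (4*I)*sqrt(7)) = 11*(-3 + 4*I*sqrt(7)) = -33 + 44*I*sqrt(7)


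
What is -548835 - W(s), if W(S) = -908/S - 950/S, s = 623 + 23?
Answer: -177272776/323 ≈ -5.4883e+5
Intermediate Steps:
s = 646
W(S) = -1858/S
-548835 - W(s) = -548835 - (-1858)/646 = -548835 - 1*(-929/323) = -548835 + 929/323 = -177272776/323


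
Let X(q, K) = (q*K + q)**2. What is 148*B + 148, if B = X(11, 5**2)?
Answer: 12105956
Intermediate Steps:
X(q, K) = (q + K*q)**2 (X(q, K) = (K*q + q)**2 = (q + K*q)**2)
B = 81796 (B = 11**2*(1 + 5**2)**2 = 121*(1 + 25)**2 = 121*26**2 = 121*676 = 81796)
148*B + 148 = 148*81796 + 148 = 12105808 + 148 = 12105956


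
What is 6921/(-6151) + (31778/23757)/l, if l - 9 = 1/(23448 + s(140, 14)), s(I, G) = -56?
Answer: -30043288858837/30764456873403 ≈ -0.97656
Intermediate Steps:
l = 210529/23392 (l = 9 + 1/(23448 - 56) = 9 + 1/23392 = 210529/23392 ≈ 9.0000)
6921/(-6151) + (31778/23757)/l = 6921/(-6151) + (31778/23757)/(210529/23392) = 6921*(-1/6151) + (31778*(1/23757))*(23392/210529) = -6921/6151 + (31778/23757)*(23392/210529) = -6921/6151 + 743350976/5001537453 = -30043288858837/30764456873403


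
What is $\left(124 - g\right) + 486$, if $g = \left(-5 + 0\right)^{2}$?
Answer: $585$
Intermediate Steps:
$g = 25$ ($g = \left(-5\right)^{2} = 25$)
$\left(124 - g\right) + 486 = \left(124 - 25\right) + 486 = 99 + 486 = 585$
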